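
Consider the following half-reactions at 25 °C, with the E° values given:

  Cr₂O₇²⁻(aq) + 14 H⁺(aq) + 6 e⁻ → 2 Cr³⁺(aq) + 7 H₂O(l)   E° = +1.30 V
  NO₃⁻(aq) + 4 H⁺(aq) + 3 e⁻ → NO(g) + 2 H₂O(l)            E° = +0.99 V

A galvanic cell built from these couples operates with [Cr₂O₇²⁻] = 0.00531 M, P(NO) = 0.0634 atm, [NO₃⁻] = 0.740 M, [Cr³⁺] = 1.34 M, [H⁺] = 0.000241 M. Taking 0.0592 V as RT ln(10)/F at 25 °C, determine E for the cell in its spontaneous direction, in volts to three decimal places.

Cr₂O₇²⁻/Cr³⁺ is the cathode (higher E°), NO₃⁻/NO the anode: E°cell = +1.30 − (+0.99) = +0.31 V, n = 6.
Overall: Cr₂O₇²⁻(aq) + 6 H⁺(aq) + 2 NO(g) → 2 Cr³⁺(aq) + 3 H₂O(l) + 2 NO₃⁻(aq)
Q = [Cr³⁺]^2·[NO₃⁻]^2 / ([Cr₂O₇²⁻]·[H⁺]^6·P(NO)^2); log Q = 26.371.
E = E° − (0.0592/n) log Q = +0.31 − (0.0592/6)(26.371) = +0.050 V.

+0.050 V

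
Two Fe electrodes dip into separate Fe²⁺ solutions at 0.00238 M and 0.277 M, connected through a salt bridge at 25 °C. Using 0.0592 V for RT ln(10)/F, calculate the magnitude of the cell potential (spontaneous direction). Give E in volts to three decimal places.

+0.061 V

For a concentration cell E°cell = 0. The 0.277 M side is the cathode (reduction is favoured where [Fe²⁺] is higher).
With n = 2, E = −(0.0592/2) log([Fe²⁺]ₐₙ/[Fe²⁺]꜀ₐₜ) = −(0.0592/2) log(0.00238/0.277) = −(0.0592/2)(-2.066) = +0.061 V.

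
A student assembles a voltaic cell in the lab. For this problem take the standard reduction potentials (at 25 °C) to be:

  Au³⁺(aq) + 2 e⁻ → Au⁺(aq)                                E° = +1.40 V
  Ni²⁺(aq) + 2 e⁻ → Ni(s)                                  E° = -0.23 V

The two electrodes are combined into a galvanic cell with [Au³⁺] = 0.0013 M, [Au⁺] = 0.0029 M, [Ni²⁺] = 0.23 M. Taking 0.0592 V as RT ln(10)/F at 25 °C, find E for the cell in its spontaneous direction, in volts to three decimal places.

+1.639 V

Au³⁺/Au⁺ is the cathode (higher E°), Ni²⁺/Ni the anode: E°cell = +1.40 − (-0.23) = +1.63 V, n = 2.
Overall: Au³⁺(aq) + Ni(s) → Au⁺(aq) + Ni²⁺(aq)
Q = [Au⁺]·[Ni²⁺] / ([Au³⁺]); log Q = -0.290.
E = E° − (0.0592/n) log Q = +1.63 − (0.0592/2)(-0.290) = +1.639 V.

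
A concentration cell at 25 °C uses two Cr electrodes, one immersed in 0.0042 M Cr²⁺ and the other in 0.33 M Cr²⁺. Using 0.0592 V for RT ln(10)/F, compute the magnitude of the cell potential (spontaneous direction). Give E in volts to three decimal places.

For a concentration cell E°cell = 0. The 0.33 M side is the cathode (reduction is favoured where [Cr²⁺] is higher).
With n = 2, E = −(0.0592/2) log([Cr²⁺]ₐₙ/[Cr²⁺]꜀ₐₜ) = −(0.0592/2) log(0.0042/0.33) = −(0.0592/2)(-1.895) = +0.056 V.

+0.056 V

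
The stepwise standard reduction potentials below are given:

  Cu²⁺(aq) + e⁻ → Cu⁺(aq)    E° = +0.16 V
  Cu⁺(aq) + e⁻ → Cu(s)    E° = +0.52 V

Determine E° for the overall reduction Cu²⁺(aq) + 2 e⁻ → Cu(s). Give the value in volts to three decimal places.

Adding the free-energy changes (−nFE°) of the two steps gives −n₃FE°₃ = −n₁FE°₁ − n₂FE°₂.
E°₃ = (1×+0.16 + 1×+0.52) / 2 = (+0.680) / 2 = +0.340 V.

+0.340 V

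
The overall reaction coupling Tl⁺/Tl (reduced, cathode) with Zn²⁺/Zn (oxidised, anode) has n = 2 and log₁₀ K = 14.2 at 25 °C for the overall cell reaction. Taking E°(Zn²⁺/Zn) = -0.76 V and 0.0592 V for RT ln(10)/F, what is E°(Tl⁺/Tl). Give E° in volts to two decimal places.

-0.34 V

E°cell = (0.0592/n)·log K = (0.0592/2)(14.2) = +0.420 V.
Since Tl⁺/Tl is the cathode and Zn²⁺/Zn the anode, E°cell = E°(Tl⁺/Tl) − E°(Zn²⁺/Zn).
So E°(Tl⁺/Tl) = E°cell + E°(Zn²⁺/Zn) = +0.420 + (-0.76) = -0.34 V.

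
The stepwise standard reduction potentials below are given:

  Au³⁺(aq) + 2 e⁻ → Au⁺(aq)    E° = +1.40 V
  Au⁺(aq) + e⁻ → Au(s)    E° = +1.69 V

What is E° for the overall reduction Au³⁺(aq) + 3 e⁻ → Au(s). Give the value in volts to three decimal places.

Standard free energies of sequential steps add: ΔG°₃ = ΔG°₁ + ΔG°₂, so n₃E°₃ = n₁E°₁ + n₂E°₂.
E°₃ = (2×+1.40 + 1×+1.69) / 3 = (+4.490) / 3 = +1.497 V.

+1.497 V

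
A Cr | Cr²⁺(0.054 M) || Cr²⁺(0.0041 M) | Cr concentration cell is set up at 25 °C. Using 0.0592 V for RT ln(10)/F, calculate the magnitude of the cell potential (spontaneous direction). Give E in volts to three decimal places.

+0.033 V

For a concentration cell E°cell = 0. The 0.054 M side is the cathode (reduction is favoured where [Cr²⁺] is higher).
With n = 2, E = −(0.0592/2) log([Cr²⁺]ₐₙ/[Cr²⁺]꜀ₐₜ) = −(0.0592/2) log(0.0041/0.054) = −(0.0592/2)(-1.120) = +0.033 V.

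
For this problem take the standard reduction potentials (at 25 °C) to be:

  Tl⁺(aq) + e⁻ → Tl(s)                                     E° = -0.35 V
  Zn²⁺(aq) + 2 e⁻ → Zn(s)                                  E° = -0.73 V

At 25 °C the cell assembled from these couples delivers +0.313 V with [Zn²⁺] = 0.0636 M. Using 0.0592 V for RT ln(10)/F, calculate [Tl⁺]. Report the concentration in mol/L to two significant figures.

Tl⁺/Tl is the cathode, Zn²⁺/Zn the anode: E°cell = +0.38 V, n = 2.
Overall reaction: 2 Tl⁺(aq) + Zn(s) → 2 Tl(s) + Zn²⁺(aq); Q = [Zn²⁺]^1/[Tl⁺]^2.
From E = E° − (0.0592/n) log Q: log Q = (E° − E)·n/0.0592 = (+0.38 − (+0.313))·2/0.0592 = 2.2635.
So 2·log[Tl⁺] = 1·log(0.0636) − log Q = -1.1965 − (2.2635) = -3.4600; log[Tl⁺] = -3.4600 / 2 = -1.7300; [Tl⁺] = 10^(-1.7300) ≈ 0.019 M.

0.019 M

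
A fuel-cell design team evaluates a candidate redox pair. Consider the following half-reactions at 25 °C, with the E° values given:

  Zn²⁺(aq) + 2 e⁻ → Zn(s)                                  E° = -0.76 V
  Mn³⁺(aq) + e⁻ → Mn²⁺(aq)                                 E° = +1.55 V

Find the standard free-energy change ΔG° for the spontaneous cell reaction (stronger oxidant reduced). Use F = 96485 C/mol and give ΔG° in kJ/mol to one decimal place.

Mn³⁺/Mn²⁺ (E° = +1.55 V) is the cathode; Zn²⁺/Zn (E° = -0.76 V) is the anode, so E°cell = +2.31 V.
Balancing electrons gives n = 2 (lcm of 1 and 2).
ΔG° = −nFE° = −(2)(96485)(+2.31) = -445,761 J = -445.8 kJ/mol.

-445.8 kJ/mol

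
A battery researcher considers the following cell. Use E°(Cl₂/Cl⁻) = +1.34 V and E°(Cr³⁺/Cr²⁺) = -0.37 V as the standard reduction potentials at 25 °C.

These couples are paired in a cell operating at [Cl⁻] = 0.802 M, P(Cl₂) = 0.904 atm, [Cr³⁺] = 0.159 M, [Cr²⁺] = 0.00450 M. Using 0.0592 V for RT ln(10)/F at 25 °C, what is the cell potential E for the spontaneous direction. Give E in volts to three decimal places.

Cl₂/Cl⁻ is the cathode (higher E°), Cr³⁺/Cr²⁺ the anode: E°cell = +1.34 − (-0.37) = +1.71 V, n = 2.
Overall: Cl₂(g) + 2 Cr²⁺(aq) → 2 Cl⁻(aq) + 2 Cr³⁺(aq)
Q = [Cl⁻]^2·[Cr³⁺]^2 / (P(Cl₂)·[Cr²⁺]^2); log Q = 2.949.
E = E° − (0.0592/n) log Q = +1.71 − (0.0592/2)(2.949) = +1.623 V.

+1.623 V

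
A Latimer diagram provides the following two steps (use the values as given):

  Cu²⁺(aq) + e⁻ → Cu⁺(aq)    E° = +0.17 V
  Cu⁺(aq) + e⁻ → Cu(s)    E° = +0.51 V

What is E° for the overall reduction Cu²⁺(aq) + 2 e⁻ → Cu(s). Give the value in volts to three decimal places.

Since ΔG° = −nFE° is additive over sequential reductions, n₃E°₃ = n₁E°₁ + n₂E°₂.
E°₃ = (1×+0.17 + 1×+0.51) / 2 = (+0.680) / 2 = +0.340 V.

+0.340 V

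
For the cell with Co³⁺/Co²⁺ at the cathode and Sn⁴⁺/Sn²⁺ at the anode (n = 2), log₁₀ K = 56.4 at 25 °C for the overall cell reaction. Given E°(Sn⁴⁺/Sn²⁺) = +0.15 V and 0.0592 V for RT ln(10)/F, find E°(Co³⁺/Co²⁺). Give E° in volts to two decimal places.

E°cell = (0.0592/n)·log K = (0.0592/2)(56.4) = +1.669 V.
Since Co³⁺/Co²⁺ is the cathode and Sn⁴⁺/Sn²⁺ the anode, E°cell = E°(Co³⁺/Co²⁺) − E°(Sn⁴⁺/Sn²⁺).
So E°(Co³⁺/Co²⁺) = E°cell + E°(Sn⁴⁺/Sn²⁺) = +1.669 + (+0.15) = +1.82 V.

+1.82 V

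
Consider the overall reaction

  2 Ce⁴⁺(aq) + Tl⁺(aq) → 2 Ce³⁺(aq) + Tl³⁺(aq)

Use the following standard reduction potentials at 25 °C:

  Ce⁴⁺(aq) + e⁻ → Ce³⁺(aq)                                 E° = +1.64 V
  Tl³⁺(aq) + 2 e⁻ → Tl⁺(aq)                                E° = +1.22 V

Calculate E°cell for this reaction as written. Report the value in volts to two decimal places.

The Ce⁴⁺/Ce³⁺ couple has the higher reduction potential, so it is the cathode; Tl³⁺/Tl⁺ is oxidised at the anode.
E°cell = E°(cathode) − E°(anode) = (+1.64) − (+1.22) = +0.42 V.

+0.42 V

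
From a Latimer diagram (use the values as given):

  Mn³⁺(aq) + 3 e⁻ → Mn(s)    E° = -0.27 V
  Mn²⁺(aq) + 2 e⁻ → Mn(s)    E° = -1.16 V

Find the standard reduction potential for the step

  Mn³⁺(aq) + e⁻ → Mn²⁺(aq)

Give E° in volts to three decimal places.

+1.510 V

Sequential free energies add, so n₃E°₃ = n₁E°₁ + n₂E°₂.
With n₃ = 3, and the known step contributing 2×(-1.16) V, the unknown satisfies 1·E° = 3×(-0.27) − 2×(-1.16) = +1.510.
E° = +1.510 / 1 = +1.510 V.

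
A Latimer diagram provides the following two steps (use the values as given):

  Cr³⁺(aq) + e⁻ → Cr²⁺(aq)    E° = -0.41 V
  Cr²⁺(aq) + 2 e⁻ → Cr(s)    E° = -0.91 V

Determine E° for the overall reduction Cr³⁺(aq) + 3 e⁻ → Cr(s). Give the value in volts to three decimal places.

Adding the free-energy changes (−nFE°) of the two steps gives −n₃FE°₃ = −n₁FE°₁ − n₂FE°₂.
E°₃ = (1×-0.41 + 2×-0.91) / 3 = (-2.230) / 3 = -0.743 V.

-0.743 V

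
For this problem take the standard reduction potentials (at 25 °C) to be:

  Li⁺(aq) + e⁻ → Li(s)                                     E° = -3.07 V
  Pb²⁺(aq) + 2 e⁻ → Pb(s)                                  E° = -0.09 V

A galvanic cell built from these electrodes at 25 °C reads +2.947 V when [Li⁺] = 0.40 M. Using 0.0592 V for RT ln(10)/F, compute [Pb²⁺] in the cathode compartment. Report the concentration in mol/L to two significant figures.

0.012 M

Pb²⁺/Pb is the cathode, Li⁺/Li the anode: E°cell = +2.98 V, n = 2.
Overall reaction: Pb²⁺(aq) + 2 Li(s) → Pb(s) + 2 Li⁺(aq); Q = [Li⁺]^2/[Pb²⁺]^1.
From E = E° − (0.0592/n) log Q: log Q = (E° − E)·n/0.0592 = (+2.98 − (+2.947))·2/0.0592 = 1.1149.
So 1·log[Pb²⁺] = 2·log(0.4) − log Q = -0.7959 − (1.1149) = -1.9108; [Pb²⁺] = 10^(-1.9108) ≈ 0.012 M.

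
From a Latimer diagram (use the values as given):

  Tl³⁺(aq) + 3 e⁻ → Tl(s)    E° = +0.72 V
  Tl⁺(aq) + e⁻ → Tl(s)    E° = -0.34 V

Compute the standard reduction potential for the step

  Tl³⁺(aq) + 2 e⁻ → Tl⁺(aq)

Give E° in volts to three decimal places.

Sequential free energies add, so n₃E°₃ = n₁E°₁ + n₂E°₂.
With n₃ = 3, and the known step contributing 1×(-0.34) V, the unknown satisfies 2·E° = 3×(+0.72) − 1×(-0.34) = +2.500.
E° = +2.500 / 2 = +1.250 V.

+1.250 V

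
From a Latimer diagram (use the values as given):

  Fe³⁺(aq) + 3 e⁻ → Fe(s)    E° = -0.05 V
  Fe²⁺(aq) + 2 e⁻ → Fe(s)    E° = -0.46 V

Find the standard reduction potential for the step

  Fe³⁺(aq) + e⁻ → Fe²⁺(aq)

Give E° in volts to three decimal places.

+0.770 V

Sequential free energies add, so n₃E°₃ = n₁E°₁ + n₂E°₂.
With n₃ = 3, and the known step contributing 2×(-0.46) V, the unknown satisfies 1·E° = 3×(-0.05) − 2×(-0.46) = +0.770.
E° = +0.770 / 1 = +0.770 V.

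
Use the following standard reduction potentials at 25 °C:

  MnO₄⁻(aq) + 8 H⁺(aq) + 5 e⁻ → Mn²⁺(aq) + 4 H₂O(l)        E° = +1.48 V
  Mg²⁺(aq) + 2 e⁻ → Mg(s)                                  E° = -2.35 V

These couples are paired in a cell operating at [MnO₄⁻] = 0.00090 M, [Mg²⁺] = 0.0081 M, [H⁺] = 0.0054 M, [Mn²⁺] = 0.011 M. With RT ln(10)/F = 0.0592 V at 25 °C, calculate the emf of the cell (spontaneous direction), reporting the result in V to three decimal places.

+3.664 V

MnO₄⁻/Mn²⁺ is the cathode (higher E°), Mg²⁺/Mg the anode: E°cell = +1.48 − (-2.35) = +3.83 V, n = 10.
Overall: 2 MnO₄⁻(aq) + 16 H⁺(aq) + 5 Mg(s) → 2 Mn²⁺(aq) + 8 H₂O(l) + 5 Mg²⁺(aq)
Q = [Mn²⁺]^2·[Mg²⁺]^5 / ([MnO₄⁻]^2·[H⁺]^16); log Q = 27.998.
E = E° − (0.0592/n) log Q = +3.83 − (0.0592/10)(27.998) = +3.664 V.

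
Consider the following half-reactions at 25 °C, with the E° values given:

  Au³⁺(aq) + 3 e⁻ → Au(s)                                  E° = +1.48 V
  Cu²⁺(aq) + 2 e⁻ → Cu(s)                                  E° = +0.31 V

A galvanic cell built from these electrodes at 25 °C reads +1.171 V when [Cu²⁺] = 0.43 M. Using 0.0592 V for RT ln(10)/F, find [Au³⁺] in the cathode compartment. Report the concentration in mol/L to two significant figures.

0.32 M

Au³⁺/Au is the cathode, Cu²⁺/Cu the anode: E°cell = +1.17 V, n = 6.
Overall reaction: 2 Au³⁺(aq) + 3 Cu(s) → 2 Au(s) + 3 Cu²⁺(aq); Q = [Cu²⁺]^3/[Au³⁺]^2.
From E = E° − (0.0592/n) log Q: log Q = (E° − E)·n/0.0592 = (+1.17 − (+1.171))·6/0.0592 = -0.1014.
So 2·log[Au³⁺] = 3·log(0.43) − log Q = -1.0996 − (-0.1014) = -0.9982; log[Au³⁺] = -0.9982 / 2 = -0.4991; [Au³⁺] = 10^(-0.4991) ≈ 0.32 M.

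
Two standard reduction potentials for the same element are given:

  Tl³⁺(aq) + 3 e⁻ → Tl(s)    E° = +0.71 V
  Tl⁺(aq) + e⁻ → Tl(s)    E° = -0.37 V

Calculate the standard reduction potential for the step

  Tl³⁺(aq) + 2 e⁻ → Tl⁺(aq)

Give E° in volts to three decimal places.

Sequential free energies add, so n₃E°₃ = n₁E°₁ + n₂E°₂.
With n₃ = 3, and the known step contributing 1×(-0.37) V, the unknown satisfies 2·E° = 3×(+0.71) − 1×(-0.37) = +2.500.
E° = +2.500 / 2 = +1.250 V.

+1.250 V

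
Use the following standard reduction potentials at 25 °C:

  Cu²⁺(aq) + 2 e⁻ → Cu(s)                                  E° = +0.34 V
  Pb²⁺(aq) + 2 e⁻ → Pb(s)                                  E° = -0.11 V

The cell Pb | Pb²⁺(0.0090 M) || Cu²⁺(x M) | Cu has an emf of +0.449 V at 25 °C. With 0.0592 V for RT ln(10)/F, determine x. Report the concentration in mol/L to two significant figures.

0.0083 M

Cu²⁺/Cu is the cathode, Pb²⁺/Pb the anode: E°cell = +0.45 V, n = 2.
Overall reaction: Cu²⁺(aq) + Pb(s) → Cu(s) + Pb²⁺(aq); Q = [Pb²⁺]^1/[Cu²⁺]^1.
From E = E° − (0.0592/n) log Q: log Q = (E° − E)·n/0.0592 = (+0.45 − (+0.449))·2/0.0592 = 0.0338.
So 1·log[Cu²⁺] = 1·log(0.009) − log Q = -2.0458 − (0.0338) = -2.0796; [Cu²⁺] = 10^(-2.0796) ≈ 0.0083 M.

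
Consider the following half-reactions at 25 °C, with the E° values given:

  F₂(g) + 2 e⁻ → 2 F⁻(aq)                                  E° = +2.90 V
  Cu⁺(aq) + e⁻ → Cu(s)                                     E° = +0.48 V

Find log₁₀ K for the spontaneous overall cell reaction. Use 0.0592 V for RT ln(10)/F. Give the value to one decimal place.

Cathode: F₂/F⁻; anode: Cu⁺/Cu. E°cell = +2.42 V, n = 2.
log K = nE°cell / 0.0592 = (2)(+2.42) / 0.0592 = 81.8.

81.8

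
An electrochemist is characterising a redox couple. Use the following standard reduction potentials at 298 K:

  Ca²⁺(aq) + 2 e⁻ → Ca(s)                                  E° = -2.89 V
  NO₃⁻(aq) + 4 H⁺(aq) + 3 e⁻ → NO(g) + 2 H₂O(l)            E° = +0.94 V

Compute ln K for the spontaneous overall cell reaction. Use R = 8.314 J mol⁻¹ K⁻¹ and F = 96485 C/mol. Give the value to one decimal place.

894.9

Cathode: NO₃⁻/NO; anode: Ca²⁺/Ca. E°cell = (+0.94) − (-2.89) = +3.83 V, with n = 6.
ΔG° = −nFE° = −RT ln K, so ln K = nFE°/(RT) = (6)(96485)(+3.83) / ((8.314)(298)) = 894.919.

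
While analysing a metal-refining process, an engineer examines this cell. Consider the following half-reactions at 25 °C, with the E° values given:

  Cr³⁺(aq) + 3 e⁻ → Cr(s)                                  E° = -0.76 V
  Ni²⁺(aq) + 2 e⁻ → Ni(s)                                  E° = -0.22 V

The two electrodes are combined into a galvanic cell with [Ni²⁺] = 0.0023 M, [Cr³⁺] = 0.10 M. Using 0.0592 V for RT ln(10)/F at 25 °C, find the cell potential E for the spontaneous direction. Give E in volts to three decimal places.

+0.482 V

Ni²⁺/Ni is the cathode (higher E°), Cr³⁺/Cr the anode: E°cell = -0.22 − (-0.76) = +0.54 V, n = 6.
Overall: 3 Ni²⁺(aq) + 2 Cr(s) → 3 Ni(s) + 2 Cr³⁺(aq)
Q = [Cr³⁺]^2 / ([Ni²⁺]^3); log Q = 5.915.
E = E° − (0.0592/n) log Q = +0.54 − (0.0592/6)(5.915) = +0.482 V.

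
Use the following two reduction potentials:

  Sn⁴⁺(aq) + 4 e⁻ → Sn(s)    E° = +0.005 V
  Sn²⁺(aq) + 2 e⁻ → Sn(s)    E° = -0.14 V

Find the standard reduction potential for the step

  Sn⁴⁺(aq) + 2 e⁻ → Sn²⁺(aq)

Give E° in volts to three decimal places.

Sequential free energies add, so n₃E°₃ = n₁E°₁ + n₂E°₂.
With n₃ = 4, and the known step contributing 2×(-0.14) V, the unknown satisfies 2·E° = 4×(+0.005) − 2×(-0.14) = +0.300.
E° = +0.300 / 2 = +0.150 V.

+0.150 V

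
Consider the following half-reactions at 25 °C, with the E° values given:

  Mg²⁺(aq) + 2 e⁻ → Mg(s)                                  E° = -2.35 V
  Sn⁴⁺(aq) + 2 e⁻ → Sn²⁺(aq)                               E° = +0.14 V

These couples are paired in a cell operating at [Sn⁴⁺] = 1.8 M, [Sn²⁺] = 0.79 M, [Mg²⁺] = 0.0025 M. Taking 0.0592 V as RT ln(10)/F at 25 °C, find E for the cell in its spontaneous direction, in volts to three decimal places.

+2.578 V

Sn⁴⁺/Sn²⁺ is the cathode (higher E°), Mg²⁺/Mg the anode: E°cell = +0.14 − (-2.35) = +2.49 V, n = 2.
Overall: Sn⁴⁺(aq) + Mg(s) → Sn²⁺(aq) + Mg²⁺(aq)
Q = [Sn²⁺]·[Mg²⁺] / ([Sn⁴⁺]); log Q = -2.960.
E = E° − (0.0592/n) log Q = +2.49 − (0.0592/2)(-2.960) = +2.578 V.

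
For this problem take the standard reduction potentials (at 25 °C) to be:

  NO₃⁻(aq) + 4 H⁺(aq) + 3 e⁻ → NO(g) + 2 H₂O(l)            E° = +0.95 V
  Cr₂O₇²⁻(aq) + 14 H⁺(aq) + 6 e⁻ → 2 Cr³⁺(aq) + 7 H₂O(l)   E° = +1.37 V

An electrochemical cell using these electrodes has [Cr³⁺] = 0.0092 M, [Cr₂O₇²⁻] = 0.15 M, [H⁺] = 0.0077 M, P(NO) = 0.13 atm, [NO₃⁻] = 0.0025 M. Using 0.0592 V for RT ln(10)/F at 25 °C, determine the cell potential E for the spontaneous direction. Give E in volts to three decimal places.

+0.361 V

Cr₂O₇²⁻/Cr³⁺ is the cathode (higher E°), NO₃⁻/NO the anode: E°cell = +1.37 − (+0.95) = +0.42 V, n = 6.
Overall: Cr₂O₇²⁻(aq) + 6 H⁺(aq) + 2 NO(g) → 2 Cr³⁺(aq) + 3 H₂O(l) + 2 NO₃⁻(aq)
Q = [Cr³⁺]^2·[NO₃⁻]^2 / ([Cr₂O₇²⁻]·[H⁺]^6·P(NO)^2); log Q = 6.001.
E = E° − (0.0592/n) log Q = +0.42 − (0.0592/6)(6.001) = +0.361 V.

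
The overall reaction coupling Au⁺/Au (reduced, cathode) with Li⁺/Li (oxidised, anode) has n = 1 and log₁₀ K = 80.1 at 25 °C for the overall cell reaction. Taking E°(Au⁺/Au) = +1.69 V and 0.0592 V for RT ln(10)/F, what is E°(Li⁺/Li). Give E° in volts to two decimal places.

-3.05 V

E°cell = (0.0592/n)·log K = (0.0592/1)(80.1) = +4.742 V.
Since Au⁺/Au is the cathode and Li⁺/Li the anode, E°cell = E°(Au⁺/Au) − E°(Li⁺/Li).
So E°(Li⁺/Li) = E°(Au⁺/Au) − E°cell = (+1.69) − (+4.742) = -3.05 V.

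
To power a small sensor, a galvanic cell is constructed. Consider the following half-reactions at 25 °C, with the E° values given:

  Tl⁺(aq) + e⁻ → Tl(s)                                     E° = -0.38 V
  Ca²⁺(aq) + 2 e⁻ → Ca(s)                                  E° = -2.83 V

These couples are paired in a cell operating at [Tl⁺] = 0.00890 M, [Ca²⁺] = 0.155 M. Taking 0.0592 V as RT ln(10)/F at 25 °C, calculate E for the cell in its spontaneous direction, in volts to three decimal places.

+2.353 V

Tl⁺/Tl is the cathode (higher E°), Ca²⁺/Ca the anode: E°cell = -0.38 − (-2.83) = +2.45 V, n = 2.
Overall: 2 Tl⁺(aq) + Ca(s) → 2 Tl(s) + Ca²⁺(aq)
Q = [Ca²⁺] / ([Tl⁺]^2); log Q = 3.292.
E = E° − (0.0592/n) log Q = +2.45 − (0.0592/2)(3.292) = +2.353 V.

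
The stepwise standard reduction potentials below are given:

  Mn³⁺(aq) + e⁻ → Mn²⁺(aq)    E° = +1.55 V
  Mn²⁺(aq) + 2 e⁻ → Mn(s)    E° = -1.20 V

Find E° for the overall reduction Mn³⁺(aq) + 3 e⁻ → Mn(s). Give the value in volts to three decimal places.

Adding the free-energy changes (−nFE°) of the two steps gives −n₃FE°₃ = −n₁FE°₁ − n₂FE°₂.
E°₃ = (1×+1.55 + 2×-1.20) / 3 = (-0.850) / 3 = -0.283 V.
Simply averaging or adding the two E° values would be wrong; the electron-weighted sum is required.

-0.283 V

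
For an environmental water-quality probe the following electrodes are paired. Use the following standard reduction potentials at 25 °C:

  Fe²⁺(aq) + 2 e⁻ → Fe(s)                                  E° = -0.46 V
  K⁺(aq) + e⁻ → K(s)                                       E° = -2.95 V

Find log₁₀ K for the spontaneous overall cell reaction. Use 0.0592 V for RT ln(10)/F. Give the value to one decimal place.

84.1

Cathode: Fe²⁺/Fe; anode: K⁺/K. E°cell = +2.49 V, n = 2.
log K = nE°cell / 0.0592 = (2)(+2.49) / 0.0592 = 84.1.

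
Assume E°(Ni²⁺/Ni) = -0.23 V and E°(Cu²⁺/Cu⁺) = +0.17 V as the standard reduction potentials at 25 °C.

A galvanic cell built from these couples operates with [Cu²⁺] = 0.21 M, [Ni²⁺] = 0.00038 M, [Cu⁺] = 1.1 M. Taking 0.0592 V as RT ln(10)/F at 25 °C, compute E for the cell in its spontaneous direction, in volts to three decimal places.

+0.459 V

Cu²⁺/Cu⁺ is the cathode (higher E°), Ni²⁺/Ni the anode: E°cell = +0.17 − (-0.23) = +0.40 V, n = 2.
Overall: 2 Cu²⁺(aq) + Ni(s) → 2 Cu⁺(aq) + Ni²⁺(aq)
Q = [Cu⁺]^2·[Ni²⁺] / ([Cu²⁺]^2); log Q = -1.982.
E = E° − (0.0592/n) log Q = +0.40 − (0.0592/2)(-1.982) = +0.459 V.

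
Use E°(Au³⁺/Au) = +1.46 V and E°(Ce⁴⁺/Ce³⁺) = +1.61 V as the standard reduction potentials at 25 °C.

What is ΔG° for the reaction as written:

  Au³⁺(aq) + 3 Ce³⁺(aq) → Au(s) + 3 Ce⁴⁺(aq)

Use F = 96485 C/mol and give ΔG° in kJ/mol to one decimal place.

+43.4 kJ/mol

As written, Au³⁺/Au is reduced (cathode) and Ce⁴⁺/Ce³⁺ is oxidised (anode), so E°cell = (+1.46) − (+1.61) = -0.15 V.
Balancing electrons gives n = 3.
ΔG° = −nFE° = −(3)(96485)(-0.15) = 43,418 J = +43.4 kJ/mol.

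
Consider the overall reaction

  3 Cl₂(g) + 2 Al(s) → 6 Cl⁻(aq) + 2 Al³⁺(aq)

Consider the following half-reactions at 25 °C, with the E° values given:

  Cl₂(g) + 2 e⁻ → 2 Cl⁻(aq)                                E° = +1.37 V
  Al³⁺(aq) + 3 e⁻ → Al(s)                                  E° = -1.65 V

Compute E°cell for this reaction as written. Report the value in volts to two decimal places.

The Cl₂/Cl⁻ couple has the higher reduction potential, so it is the cathode; Al³⁺/Al is oxidised at the anode.
E°cell = E°(cathode) − E°(anode) = (+1.37) − (-1.65) = +3.02 V.
Since E°cell > 0, the reaction is spontaneous under standard conditions.

+3.02 V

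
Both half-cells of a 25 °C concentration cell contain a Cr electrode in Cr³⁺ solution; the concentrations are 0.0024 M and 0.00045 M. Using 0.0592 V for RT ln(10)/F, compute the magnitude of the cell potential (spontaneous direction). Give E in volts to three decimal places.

+0.014 V

For a concentration cell E°cell = 0. The 0.0024 M side is the cathode (reduction is favoured where [Cr³⁺] is higher).
With n = 3, E = −(0.0592/3) log([Cr³⁺]ₐₙ/[Cr³⁺]꜀ₐₜ) = −(0.0592/3) log(0.00045/0.0024) = −(0.0592/3)(-0.727) = +0.014 V.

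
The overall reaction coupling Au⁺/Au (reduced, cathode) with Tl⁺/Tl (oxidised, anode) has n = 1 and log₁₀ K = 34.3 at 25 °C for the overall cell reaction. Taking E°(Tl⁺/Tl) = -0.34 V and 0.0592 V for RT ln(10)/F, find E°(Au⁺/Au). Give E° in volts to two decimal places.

+1.69 V

E°cell = (0.0592/n)·log K = (0.0592/1)(34.3) = +2.031 V.
Since Au⁺/Au is the cathode and Tl⁺/Tl the anode, E°cell = E°(Au⁺/Au) − E°(Tl⁺/Tl).
So E°(Au⁺/Au) = E°cell + E°(Tl⁺/Tl) = +2.031 + (-0.34) = +1.69 V.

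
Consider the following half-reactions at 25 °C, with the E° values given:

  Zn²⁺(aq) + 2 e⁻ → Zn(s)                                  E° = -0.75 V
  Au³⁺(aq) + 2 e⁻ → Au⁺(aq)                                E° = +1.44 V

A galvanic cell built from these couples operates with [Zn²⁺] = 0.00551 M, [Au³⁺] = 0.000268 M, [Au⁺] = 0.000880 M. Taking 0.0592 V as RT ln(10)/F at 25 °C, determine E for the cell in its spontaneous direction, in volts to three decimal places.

+2.242 V

Au³⁺/Au⁺ is the cathode (higher E°), Zn²⁺/Zn the anode: E°cell = +1.44 − (-0.75) = +2.19 V, n = 2.
Overall: Au³⁺(aq) + Zn(s) → Au⁺(aq) + Zn²⁺(aq)
Q = [Au⁺]·[Zn²⁺] / ([Au³⁺]); log Q = -1.743.
E = E° − (0.0592/n) log Q = +2.19 − (0.0592/2)(-1.743) = +2.242 V.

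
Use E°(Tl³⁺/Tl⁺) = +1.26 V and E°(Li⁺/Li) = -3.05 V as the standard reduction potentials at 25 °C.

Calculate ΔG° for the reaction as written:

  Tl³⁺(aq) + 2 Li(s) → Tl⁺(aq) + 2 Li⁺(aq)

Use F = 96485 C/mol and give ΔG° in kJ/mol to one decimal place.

As written, Tl³⁺/Tl⁺ is reduced (cathode) and Li⁺/Li is oxidised (anode), so E°cell = (+1.26) − (-3.05) = +4.31 V.
Balancing electrons gives n = 2.
ΔG° = −nFE° = −(2)(96485)(+4.31) = -831,701 J = -831.7 kJ/mol.

-831.7 kJ/mol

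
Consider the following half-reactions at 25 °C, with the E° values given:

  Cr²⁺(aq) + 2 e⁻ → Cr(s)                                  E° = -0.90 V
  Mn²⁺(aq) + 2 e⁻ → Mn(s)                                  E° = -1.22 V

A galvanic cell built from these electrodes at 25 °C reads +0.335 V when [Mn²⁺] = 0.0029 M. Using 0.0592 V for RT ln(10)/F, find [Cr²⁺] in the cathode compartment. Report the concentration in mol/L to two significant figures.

Cr²⁺/Cr is the cathode, Mn²⁺/Mn the anode: E°cell = +0.32 V, n = 2.
Overall reaction: Cr²⁺(aq) + Mn(s) → Cr(s) + Mn²⁺(aq); Q = [Mn²⁺]^1/[Cr²⁺]^1.
From E = E° − (0.0592/n) log Q: log Q = (E° − E)·n/0.0592 = (+0.32 − (+0.335))·2/0.0592 = -0.5068.
So 1·log[Cr²⁺] = 1·log(0.0029) − log Q = -2.5376 − (-0.5068) = -2.0308; [Cr²⁺] = 10^(-2.0308) ≈ 0.0093 M.

0.0093 M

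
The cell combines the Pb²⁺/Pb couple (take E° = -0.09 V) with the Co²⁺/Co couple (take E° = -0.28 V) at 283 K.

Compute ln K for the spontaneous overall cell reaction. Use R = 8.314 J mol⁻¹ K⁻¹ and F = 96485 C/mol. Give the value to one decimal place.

Cathode: Pb²⁺/Pb; anode: Co²⁺/Co. E°cell = (-0.09) − (-0.28) = +0.19 V, with n = 2.
ΔG° = −nFE° = −RT ln K, so ln K = nFE°/(RT) = (2)(96485)(+0.19) / ((8.314)(283)) = 15.583.

15.6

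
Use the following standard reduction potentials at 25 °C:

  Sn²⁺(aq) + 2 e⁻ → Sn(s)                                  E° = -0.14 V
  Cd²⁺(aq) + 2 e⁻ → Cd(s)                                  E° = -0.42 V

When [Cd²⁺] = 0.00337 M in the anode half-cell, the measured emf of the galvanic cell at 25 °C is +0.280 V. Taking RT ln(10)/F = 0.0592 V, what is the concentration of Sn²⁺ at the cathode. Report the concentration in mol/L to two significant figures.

0.0034 M

Sn²⁺/Sn is the cathode, Cd²⁺/Cd the anode: E°cell = +0.28 V, n = 2.
Overall reaction: Sn²⁺(aq) + Cd(s) → Sn(s) + Cd²⁺(aq); Q = [Cd²⁺]^1/[Sn²⁺]^1.
From E = E° − (0.0592/n) log Q: log Q = (E° − E)·n/0.0592 = (+0.28 − (+0.280))·2/0.0592 = 0.0000.
So 1·log[Sn²⁺] = 1·log(0.00337) − log Q = -2.4724 − (0.0000) = -2.4724; [Sn²⁺] = 10^(-2.4724) ≈ 0.0034 M.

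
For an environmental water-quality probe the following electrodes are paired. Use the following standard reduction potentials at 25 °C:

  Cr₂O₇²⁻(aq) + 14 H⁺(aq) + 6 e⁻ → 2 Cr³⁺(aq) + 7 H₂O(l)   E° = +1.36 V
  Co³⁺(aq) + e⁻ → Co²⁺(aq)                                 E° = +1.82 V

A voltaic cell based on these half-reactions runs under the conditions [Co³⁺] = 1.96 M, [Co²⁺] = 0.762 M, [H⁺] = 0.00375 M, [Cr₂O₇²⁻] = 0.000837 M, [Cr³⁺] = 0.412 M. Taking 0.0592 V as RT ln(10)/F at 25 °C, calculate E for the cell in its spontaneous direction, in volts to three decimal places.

+0.842 V

Co³⁺/Co²⁺ is the cathode (higher E°), Cr₂O₇²⁻/Cr³⁺ the anode: E°cell = +1.82 − (+1.36) = +0.46 V, n = 6.
Overall: 6 Co³⁺(aq) + 2 Cr³⁺(aq) + 7 H₂O(l) → 6 Co²⁺(aq) + Cr₂O₇²⁻(aq) + 14 H⁺(aq)
Q = [Co²⁺]^6·[Cr₂O₇²⁻]·[H⁺]^14 / ([Co³⁺]^6·[Cr³⁺]^2); log Q = -38.732.
E = E° − (0.0592/n) log Q = +0.46 − (0.0592/6)(-38.732) = +0.842 V.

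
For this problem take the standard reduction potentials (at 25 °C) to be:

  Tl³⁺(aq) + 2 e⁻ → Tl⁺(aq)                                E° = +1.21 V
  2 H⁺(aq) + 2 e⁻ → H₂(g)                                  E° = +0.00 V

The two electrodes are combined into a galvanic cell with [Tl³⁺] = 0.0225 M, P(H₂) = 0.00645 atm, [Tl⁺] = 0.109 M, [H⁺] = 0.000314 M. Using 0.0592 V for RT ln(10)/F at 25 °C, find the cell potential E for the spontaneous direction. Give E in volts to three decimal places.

Tl³⁺/Tl⁺ is the cathode (higher E°), H⁺/H₂ the anode: E°cell = +1.21 − (+0.00) = +1.21 V, n = 2.
Overall: Tl³⁺(aq) + H₂(g) → Tl⁺(aq) + 2 H⁺(aq)
Q = [Tl⁺]·[H⁺]^2 / ([Tl³⁺]·P(H₂)); log Q = -4.130.
E = E° − (0.0592/n) log Q = +1.21 − (0.0592/2)(-4.130) = +1.332 V.

+1.332 V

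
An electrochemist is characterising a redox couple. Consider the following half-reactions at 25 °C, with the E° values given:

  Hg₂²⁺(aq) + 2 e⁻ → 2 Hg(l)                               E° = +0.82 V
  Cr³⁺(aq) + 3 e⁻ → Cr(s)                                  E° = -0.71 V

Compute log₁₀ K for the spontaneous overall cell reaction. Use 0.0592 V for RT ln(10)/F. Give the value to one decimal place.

Cathode: Hg₂²⁺/Hg; anode: Cr³⁺/Cr. E°cell = +1.53 V, n = 6.
log K = nE°cell / 0.0592 = (6)(+1.53) / 0.0592 = 155.1.

155.1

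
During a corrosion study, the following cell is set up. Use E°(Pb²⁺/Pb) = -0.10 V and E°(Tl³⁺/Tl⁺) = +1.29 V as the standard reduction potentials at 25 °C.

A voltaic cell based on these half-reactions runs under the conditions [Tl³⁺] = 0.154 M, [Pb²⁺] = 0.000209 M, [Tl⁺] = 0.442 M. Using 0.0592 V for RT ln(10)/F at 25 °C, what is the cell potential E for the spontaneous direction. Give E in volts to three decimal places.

Tl³⁺/Tl⁺ is the cathode (higher E°), Pb²⁺/Pb the anode: E°cell = +1.29 − (-0.10) = +1.39 V, n = 2.
Overall: Tl³⁺(aq) + Pb(s) → Tl⁺(aq) + Pb²⁺(aq)
Q = [Tl⁺]·[Pb²⁺] / ([Tl³⁺]); log Q = -3.222.
E = E° − (0.0592/n) log Q = +1.39 − (0.0592/2)(-3.222) = +1.485 V.

+1.485 V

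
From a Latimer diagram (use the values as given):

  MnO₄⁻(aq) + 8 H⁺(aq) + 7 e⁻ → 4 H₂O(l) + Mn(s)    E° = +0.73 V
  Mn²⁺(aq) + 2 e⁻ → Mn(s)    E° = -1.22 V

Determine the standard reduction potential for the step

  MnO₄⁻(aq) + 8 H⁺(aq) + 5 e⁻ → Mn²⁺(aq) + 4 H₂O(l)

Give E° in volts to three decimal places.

+1.510 V

Sequential free energies add, so n₃E°₃ = n₁E°₁ + n₂E°₂.
With n₃ = 7, and the known step contributing 2×(-1.22) V, the unknown satisfies 5·E° = 7×(+0.73) − 2×(-1.22) = +7.550.
E° = +7.550 / 5 = +1.510 V.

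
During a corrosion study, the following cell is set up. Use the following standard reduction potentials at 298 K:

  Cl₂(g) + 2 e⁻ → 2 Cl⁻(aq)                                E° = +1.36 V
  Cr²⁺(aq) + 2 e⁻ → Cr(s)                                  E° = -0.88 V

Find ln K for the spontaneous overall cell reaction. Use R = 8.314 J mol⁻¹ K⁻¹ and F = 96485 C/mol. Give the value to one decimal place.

Cathode: Cl₂/Cl⁻; anode: Cr²⁺/Cr. E°cell = (+1.36) − (-0.88) = +2.24 V, with n = 2.
ΔG° = −nFE° = −RT ln K, so ln K = nFE°/(RT) = (2)(96485)(+2.24) / ((8.314)(298)) = 174.466.

174.5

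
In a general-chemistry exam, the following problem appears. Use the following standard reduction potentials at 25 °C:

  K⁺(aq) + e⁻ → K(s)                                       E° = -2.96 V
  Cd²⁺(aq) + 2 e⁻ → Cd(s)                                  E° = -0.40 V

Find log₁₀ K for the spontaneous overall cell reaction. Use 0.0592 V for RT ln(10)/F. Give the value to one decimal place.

86.5

Cathode: Cd²⁺/Cd; anode: K⁺/K. E°cell = +2.56 V, n = 2.
log K = nE°cell / 0.0592 = (2)(+2.56) / 0.0592 = 86.5.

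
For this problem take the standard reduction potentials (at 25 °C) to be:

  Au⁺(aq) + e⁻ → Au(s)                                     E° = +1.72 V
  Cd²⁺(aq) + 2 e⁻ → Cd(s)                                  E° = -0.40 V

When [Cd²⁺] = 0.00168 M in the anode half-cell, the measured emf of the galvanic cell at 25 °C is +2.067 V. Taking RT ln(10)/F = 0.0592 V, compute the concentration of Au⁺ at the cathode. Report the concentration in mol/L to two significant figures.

0.0052 M

Au⁺/Au is the cathode, Cd²⁺/Cd the anode: E°cell = +2.12 V, n = 2.
Overall reaction: 2 Au⁺(aq) + Cd(s) → 2 Au(s) + Cd²⁺(aq); Q = [Cd²⁺]^1/[Au⁺]^2.
From E = E° − (0.0592/n) log Q: log Q = (E° − E)·n/0.0592 = (+2.12 − (+2.067))·2/0.0592 = 1.7905.
So 2·log[Au⁺] = 1·log(0.00168) − log Q = -2.7747 − (1.7905) = -4.5652; log[Au⁺] = -4.5652 / 2 = -2.2826; [Au⁺] = 10^(-2.2826) ≈ 0.0052 M.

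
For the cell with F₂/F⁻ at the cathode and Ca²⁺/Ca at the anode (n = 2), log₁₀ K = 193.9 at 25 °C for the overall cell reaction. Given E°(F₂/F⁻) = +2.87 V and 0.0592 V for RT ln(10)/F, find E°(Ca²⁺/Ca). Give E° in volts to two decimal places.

-2.87 V

E°cell = (0.0592/n)·log K = (0.0592/2)(193.9) = +5.739 V.
Since F₂/F⁻ is the cathode and Ca²⁺/Ca the anode, E°cell = E°(F₂/F⁻) − E°(Ca²⁺/Ca).
So E°(Ca²⁺/Ca) = E°(F₂/F⁻) − E°cell = (+2.87) − (+5.739) = -2.87 V.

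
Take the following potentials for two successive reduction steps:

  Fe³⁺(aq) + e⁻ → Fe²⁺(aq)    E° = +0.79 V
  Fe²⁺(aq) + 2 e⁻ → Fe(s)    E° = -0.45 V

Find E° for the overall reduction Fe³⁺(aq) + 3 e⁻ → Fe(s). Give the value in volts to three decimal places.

Standard free energies of sequential steps add: ΔG°₃ = ΔG°₁ + ΔG°₂, so n₃E°₃ = n₁E°₁ + n₂E°₂.
E°₃ = (1×+0.79 + 2×-0.45) / 3 = (-0.110) / 3 = -0.037 V.
E° values themselves are not directly additive — weighting by electron count is essential.

-0.037 V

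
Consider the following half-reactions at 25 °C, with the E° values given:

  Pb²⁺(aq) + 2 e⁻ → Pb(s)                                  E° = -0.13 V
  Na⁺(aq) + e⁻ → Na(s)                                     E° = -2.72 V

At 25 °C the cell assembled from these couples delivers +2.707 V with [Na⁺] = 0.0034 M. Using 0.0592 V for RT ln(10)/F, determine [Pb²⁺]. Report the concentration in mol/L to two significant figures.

Pb²⁺/Pb is the cathode, Na⁺/Na the anode: E°cell = +2.59 V, n = 2.
Overall reaction: Pb²⁺(aq) + 2 Na(s) → Pb(s) + 2 Na⁺(aq); Q = [Na⁺]^2/[Pb²⁺]^1.
From E = E° − (0.0592/n) log Q: log Q = (E° − E)·n/0.0592 = (+2.59 − (+2.707))·2/0.0592 = -3.9527.
So 1·log[Pb²⁺] = 2·log(0.0034) − log Q = -4.9370 − (-3.9527) = -0.9843; [Pb²⁺] = 10^(-0.9843) ≈ 0.10 M.

0.10 M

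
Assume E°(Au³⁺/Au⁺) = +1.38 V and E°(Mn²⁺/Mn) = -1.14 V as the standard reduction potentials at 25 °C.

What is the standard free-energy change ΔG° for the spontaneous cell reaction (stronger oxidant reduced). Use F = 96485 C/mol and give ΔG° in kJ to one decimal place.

-486.3 kJ

Au³⁺/Au⁺ (E° = +1.38 V) is the cathode; Mn²⁺/Mn (E° = -1.14 V) is the anode, so E°cell = +2.52 V.
Balancing electrons gives n = 2 (lcm of 2 and 2).
ΔG° = −nFE° = −(2)(96485)(+2.52) = -486,284 J = -486.3 kJ.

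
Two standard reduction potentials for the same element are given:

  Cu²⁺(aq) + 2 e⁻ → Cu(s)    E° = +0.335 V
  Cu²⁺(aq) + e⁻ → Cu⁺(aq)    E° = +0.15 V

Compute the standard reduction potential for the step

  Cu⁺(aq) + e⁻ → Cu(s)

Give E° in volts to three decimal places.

Sequential free energies add, so n₃E°₃ = n₁E°₁ + n₂E°₂.
With n₃ = 2, and the known step contributing 1×(+0.15) V, the unknown satisfies 1·E° = 2×(+0.335) − 1×(+0.15) = +0.520.
E° = +0.520 / 1 = +0.520 V.

+0.520 V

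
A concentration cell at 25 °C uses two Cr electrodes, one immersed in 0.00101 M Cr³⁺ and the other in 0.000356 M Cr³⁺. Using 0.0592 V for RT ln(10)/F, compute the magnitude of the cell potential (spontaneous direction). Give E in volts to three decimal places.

For a concentration cell E°cell = 0. The 0.00101 M side is the cathode (reduction is favoured where [Cr³⁺] is higher).
With n = 3, E = −(0.0592/3) log([Cr³⁺]ₐₙ/[Cr³⁺]꜀ₐₜ) = −(0.0592/3) log(0.000356/0.00101) = −(0.0592/3)(-0.453) = +0.009 V.

+0.009 V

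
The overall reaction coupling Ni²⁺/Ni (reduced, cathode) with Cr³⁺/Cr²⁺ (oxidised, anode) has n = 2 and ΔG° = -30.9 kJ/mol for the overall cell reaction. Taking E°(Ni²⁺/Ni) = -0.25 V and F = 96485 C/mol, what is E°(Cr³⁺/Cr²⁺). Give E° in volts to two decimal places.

-0.41 V

E°cell = −ΔG°/(nF) = −(-30.9×10³)/((2)(96485)) = +0.160 V.
Since Ni²⁺/Ni is the cathode and Cr³⁺/Cr²⁺ the anode, E°cell = E°(Ni²⁺/Ni) − E°(Cr³⁺/Cr²⁺).
So E°(Cr³⁺/Cr²⁺) = E°(Ni²⁺/Ni) − E°cell = (-0.25) − (+0.160) = -0.41 V.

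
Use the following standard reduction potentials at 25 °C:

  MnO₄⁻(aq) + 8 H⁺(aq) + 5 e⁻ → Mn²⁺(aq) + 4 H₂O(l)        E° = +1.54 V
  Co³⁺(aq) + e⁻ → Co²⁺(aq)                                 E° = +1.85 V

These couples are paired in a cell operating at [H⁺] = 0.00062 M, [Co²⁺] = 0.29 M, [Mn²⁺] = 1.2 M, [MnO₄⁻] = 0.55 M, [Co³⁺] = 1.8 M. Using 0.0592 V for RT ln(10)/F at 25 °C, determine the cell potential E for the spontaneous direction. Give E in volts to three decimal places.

+0.665 V

Co³⁺/Co²⁺ is the cathode (higher E°), MnO₄⁻/Mn²⁺ the anode: E°cell = +1.85 − (+1.54) = +0.31 V, n = 5.
Overall: 5 Co³⁺(aq) + Mn²⁺(aq) + 4 H₂O(l) → 5 Co²⁺(aq) + MnO₄⁻(aq) + 8 H⁺(aq)
Q = [Co²⁺]^5·[MnO₄⁻]·[H⁺]^8 / ([Co³⁺]^5·[Mn²⁺]); log Q = -29.964.
E = E° − (0.0592/n) log Q = +0.31 − (0.0592/5)(-29.964) = +0.665 V.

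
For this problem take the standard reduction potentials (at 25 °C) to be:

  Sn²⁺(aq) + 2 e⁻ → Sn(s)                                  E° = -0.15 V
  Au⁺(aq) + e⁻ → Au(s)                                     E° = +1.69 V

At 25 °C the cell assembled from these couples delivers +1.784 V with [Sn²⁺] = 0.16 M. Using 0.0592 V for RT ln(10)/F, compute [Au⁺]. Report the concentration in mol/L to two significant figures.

0.045 M

Au⁺/Au is the cathode, Sn²⁺/Sn the anode: E°cell = +1.84 V, n = 2.
Overall reaction: 2 Au⁺(aq) + Sn(s) → 2 Au(s) + Sn²⁺(aq); Q = [Sn²⁺]^1/[Au⁺]^2.
From E = E° − (0.0592/n) log Q: log Q = (E° − E)·n/0.0592 = (+1.84 − (+1.784))·2/0.0592 = 1.8919.
So 2·log[Au⁺] = 1·log(0.16) − log Q = -0.7959 − (1.8919) = -2.6878; log[Au⁺] = -2.6878 / 2 = -1.3439; [Au⁺] = 10^(-1.3439) ≈ 0.045 M.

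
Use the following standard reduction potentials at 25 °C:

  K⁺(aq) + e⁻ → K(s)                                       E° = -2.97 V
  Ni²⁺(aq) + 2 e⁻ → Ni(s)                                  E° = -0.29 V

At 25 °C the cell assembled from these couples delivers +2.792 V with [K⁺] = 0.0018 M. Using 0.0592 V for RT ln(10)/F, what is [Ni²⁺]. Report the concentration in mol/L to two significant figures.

Ni²⁺/Ni is the cathode, K⁺/K the anode: E°cell = +2.68 V, n = 2.
Overall reaction: Ni²⁺(aq) + 2 K(s) → Ni(s) + 2 K⁺(aq); Q = [K⁺]^2/[Ni²⁺]^1.
From E = E° − (0.0592/n) log Q: log Q = (E° − E)·n/0.0592 = (+2.68 − (+2.792))·2/0.0592 = -3.7838.
So 1·log[Ni²⁺] = 2·log(0.0018) − log Q = -5.4895 − (-3.7838) = -1.7057; [Ni²⁺] = 10^(-1.7057) ≈ 0.020 M.

0.020 M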